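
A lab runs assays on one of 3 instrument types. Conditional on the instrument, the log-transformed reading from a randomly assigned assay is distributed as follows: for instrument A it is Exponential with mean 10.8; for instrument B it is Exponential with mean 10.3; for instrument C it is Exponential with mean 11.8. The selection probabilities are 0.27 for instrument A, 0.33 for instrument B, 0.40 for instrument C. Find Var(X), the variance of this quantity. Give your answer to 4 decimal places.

122.6258

Per component, A: μ=10.8, E[X²]=233.28; B: μ=10.3, E[X²]=212.18; C: μ=11.8, E[X²]=278.48.
E[X] = 0.27·10.8 + 0.33·10.3 + 0.4·11.8 = 11.035.
E[X²] = 0.27·233.28 + 0.33·212.18 + 0.4·278.48 = 244.397.
Var(X) = E[X²] − (E[X])² = 244.397 − 121.771 = 122.626.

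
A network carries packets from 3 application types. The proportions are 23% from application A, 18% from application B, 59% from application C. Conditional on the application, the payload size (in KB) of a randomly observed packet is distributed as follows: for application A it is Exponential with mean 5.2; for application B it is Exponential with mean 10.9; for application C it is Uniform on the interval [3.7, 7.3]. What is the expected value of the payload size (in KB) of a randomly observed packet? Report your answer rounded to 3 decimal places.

6.403

Component means — A: 5.2; B: 10.9; C: 5.5.
E[X] = 0.23·5.2 + 0.18·10.9 + 0.59·5.5 = 6.403.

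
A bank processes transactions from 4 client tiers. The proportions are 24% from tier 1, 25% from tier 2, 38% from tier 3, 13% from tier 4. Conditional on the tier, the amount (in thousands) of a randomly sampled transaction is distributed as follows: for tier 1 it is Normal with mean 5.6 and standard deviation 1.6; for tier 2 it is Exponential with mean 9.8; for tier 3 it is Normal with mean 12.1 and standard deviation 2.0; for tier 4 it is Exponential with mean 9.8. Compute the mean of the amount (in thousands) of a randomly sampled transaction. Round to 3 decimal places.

Component means — 1: 5.6; 2: 9.8; 3: 12.1; 4: 9.8.
E[X] = 0.24·5.6 + 0.25·9.8 + 0.38·12.1 + 0.13·9.8 = 9.666.

9.666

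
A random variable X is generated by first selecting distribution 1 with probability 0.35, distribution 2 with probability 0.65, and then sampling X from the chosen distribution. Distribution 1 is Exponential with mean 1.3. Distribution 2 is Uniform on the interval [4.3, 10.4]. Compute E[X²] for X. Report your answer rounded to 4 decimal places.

38.3132

For each component E[X²] = Var + (mean)², giving 1: 3.38; 2: 57.1233.
Overall E[X²] = 0.35·3.38 + 0.65·57.1233 = 38.3132.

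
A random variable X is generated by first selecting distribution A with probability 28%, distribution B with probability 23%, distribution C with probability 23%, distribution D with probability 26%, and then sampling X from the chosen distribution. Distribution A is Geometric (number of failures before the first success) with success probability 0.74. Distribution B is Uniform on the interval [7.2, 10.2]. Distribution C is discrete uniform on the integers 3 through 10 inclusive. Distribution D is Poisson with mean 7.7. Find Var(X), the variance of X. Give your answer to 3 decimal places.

Per component, A: μ=0.351351, E[X²]=0.598247; B: μ=8.7, E[X²]=76.44; C: μ=6.5, E[X²]=47.5; D: μ=7.7, E[X²]=66.99.
E[X] = 0.28·0.351351 + 0.23·8.7 + 0.23·6.5 + 0.26·7.7 = 5.59638.
E[X²] = 0.28·0.598247 + 0.23·76.44 + 0.23·47.5 + 0.26·66.99 = 46.0911.
Var(X) = E[X²] − (E[X])² = 46.0911 − 31.3195 = 14.7717.

14.772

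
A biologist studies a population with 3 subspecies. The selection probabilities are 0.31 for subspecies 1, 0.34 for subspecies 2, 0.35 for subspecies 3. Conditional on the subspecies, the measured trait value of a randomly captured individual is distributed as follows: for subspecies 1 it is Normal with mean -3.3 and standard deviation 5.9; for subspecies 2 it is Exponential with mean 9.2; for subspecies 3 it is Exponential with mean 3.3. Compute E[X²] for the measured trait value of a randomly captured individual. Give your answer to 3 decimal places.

79.345

For each component E[X²] = Var + (mean)², giving 1: 45.7; 2: 169.28; 3: 21.78.
Overall E[X²] = 0.31·45.7 + 0.34·169.28 + 0.35·21.78 = 79.3452.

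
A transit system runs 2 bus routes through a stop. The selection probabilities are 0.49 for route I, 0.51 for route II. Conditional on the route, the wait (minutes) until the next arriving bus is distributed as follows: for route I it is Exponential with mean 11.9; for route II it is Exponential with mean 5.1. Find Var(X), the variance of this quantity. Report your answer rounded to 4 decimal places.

94.2094

Per component, I: μ=11.9, E[X²]=283.22; II: μ=5.1, E[X²]=52.02.
E[X] = 0.49·11.9 + 0.51·5.1 = 8.432.
E[X²] = 0.49·283.22 + 0.51·52.02 = 165.308.
Var(X) = E[X²] − (E[X])² = 165.308 − 71.0986 = 94.2094.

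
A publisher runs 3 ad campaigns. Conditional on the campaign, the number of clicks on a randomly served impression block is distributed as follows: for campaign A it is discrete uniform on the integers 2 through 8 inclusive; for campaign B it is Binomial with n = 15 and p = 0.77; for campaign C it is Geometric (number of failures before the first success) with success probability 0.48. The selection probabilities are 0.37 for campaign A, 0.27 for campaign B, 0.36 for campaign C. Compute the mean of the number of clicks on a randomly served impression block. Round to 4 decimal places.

Component means — A: 5; B: 11.55; C: 1.08333.
E[X] = 0.37·5 + 0.27·11.55 + 0.36·1.08333 = 5.3585.

5.3585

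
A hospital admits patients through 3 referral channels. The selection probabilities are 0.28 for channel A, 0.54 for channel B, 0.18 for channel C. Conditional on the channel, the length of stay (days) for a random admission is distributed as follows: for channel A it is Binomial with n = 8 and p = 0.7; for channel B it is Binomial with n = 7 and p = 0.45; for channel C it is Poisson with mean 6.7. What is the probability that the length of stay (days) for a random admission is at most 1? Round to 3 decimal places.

Conditional on each channel, P(X ≤ 1): A: 0.00129033; B: 0.102418; C: 0.00947802.
By total probability, P(X ≤ 1) = 0.28·0.00129033 + 0.54·0.102418 + 0.18·0.00947802 = 0.0573733.

0.057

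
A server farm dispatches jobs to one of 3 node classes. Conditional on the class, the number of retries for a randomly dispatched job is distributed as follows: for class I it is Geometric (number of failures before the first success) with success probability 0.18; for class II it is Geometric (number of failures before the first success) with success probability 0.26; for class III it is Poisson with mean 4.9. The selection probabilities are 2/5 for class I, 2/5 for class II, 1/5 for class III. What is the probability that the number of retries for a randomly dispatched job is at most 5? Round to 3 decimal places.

0.739

Conditional on each class, P(X ≤ 5): I: 0.695993; II: 0.835794; III: 0.633501.
By total probability, P(X ≤ 5) = 0.4·0.695993 + 0.4·0.835794 + 0.2·0.633501 = 0.739415.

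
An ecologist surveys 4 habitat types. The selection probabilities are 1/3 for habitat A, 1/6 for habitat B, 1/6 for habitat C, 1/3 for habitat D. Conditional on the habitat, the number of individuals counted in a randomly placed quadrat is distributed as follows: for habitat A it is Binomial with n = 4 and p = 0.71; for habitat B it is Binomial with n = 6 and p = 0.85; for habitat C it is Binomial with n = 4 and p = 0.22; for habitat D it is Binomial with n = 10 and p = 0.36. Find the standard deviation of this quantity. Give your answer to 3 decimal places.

Per component, A: μ=2.84, E[X²]=8.8892; B: μ=5.1, E[X²]=26.775; C: μ=0.88, E[X²]=1.4608; D: μ=3.6, E[X²]=15.264.
E[X] = 0.333333·2.84 + 0.166667·5.1 + 0.166667·0.88 + 0.333333·3.6 = 3.14333.
E[X²] = 0.333333·8.8892 + 0.166667·26.775 + 0.166667·1.4608 + 0.333333·15.264 = 12.757.
Var(X) = E[X²] − (E[X])² = 12.757 − 9.88054 = 2.87649.
SD(X) = √2.87649 = 1.69602.

1.696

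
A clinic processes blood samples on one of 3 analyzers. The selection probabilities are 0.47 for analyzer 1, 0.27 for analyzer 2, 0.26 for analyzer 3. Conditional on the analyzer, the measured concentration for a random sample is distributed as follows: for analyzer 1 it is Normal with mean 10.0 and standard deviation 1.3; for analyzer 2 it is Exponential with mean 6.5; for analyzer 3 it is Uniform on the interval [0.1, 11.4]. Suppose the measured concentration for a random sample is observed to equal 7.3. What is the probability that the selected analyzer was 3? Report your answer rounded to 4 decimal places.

Likelihoods f(7.3 | ·): 1: 0.0355041; 2: 0.0500427; 3: 0.0884956.
Posterior ∝ prior × likelihood. Numerator for 3: 0.26·0.0884956 = 0.0230088.
Normalizing constant: 0.47·0.0355041 + 0.27·0.0500427 + 0.26·0.0884956 = 0.0532073.
P(3 | observation) = 0.0230088 / 0.0532073 = 0.432438.

0.4324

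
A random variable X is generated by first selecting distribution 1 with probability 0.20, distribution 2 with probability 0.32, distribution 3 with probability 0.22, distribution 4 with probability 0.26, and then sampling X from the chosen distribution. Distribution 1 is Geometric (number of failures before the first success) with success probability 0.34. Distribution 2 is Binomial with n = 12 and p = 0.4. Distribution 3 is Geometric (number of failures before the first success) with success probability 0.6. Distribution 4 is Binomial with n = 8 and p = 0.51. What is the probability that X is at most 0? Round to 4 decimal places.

0.2016

Conditional on each component, P(X ≤ 0): 1: 0.34; 2: 0.00217678; 3: 0.6; 4: 0.00332329.
By total probability, P(X ≤ 0) = 0.2·0.34 + 0.32·0.00217678 + 0.22·0.6 + 0.26·0.00332329 = 0.201561.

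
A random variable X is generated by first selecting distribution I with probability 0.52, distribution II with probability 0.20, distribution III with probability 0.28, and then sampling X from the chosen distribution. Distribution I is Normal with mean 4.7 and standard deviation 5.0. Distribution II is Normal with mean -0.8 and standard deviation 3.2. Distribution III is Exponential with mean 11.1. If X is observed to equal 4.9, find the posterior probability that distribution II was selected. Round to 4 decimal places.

Likelihoods f(4.9 | ·): I: 0.0797247; II: 0.0255143; III: 0.0579377.
Posterior ∝ prior × likelihood. Numerator for II: 0.2·0.0255143 = 0.00510287.
Normalizing constant: 0.52·0.0797247 + 0.2·0.0255143 + 0.28·0.0579377 = 0.0627822.
P(II | observation) = 0.00510287 / 0.0627822 = 0.0812788.

0.0813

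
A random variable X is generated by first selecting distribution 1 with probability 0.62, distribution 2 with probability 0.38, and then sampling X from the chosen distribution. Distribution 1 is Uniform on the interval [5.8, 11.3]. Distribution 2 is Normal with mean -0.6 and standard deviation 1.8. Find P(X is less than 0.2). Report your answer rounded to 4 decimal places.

0.2552

Conditional on each component, P(X < 0.2): 1: 0; 2: 0.671639.
By total probability, P(X < 0.2) = 0.62·0 + 0.38·0.671639 = 0.255223.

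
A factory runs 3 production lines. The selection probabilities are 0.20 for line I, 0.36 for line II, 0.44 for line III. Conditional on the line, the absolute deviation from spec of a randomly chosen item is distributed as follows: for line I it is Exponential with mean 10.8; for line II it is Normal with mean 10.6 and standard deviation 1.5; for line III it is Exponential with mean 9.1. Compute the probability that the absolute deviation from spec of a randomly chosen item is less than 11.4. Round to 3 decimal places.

0.698

Conditional on each line, P(X < 11.4): I: 0.652001; II: 0.703099; III: 0.714281.
By total probability, P(X < 11.4) = 0.2·0.652001 + 0.36·0.703099 + 0.44·0.714281 = 0.697799.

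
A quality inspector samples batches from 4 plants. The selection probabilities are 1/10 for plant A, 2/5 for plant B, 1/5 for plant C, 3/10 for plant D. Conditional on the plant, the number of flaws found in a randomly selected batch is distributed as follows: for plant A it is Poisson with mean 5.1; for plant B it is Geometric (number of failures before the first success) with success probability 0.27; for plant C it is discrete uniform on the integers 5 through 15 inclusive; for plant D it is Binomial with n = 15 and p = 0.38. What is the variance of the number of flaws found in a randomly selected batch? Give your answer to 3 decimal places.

Per component, A: μ=5.1, E[X²]=31.11; B: μ=2.7037, E[X²]=17.3237; C: μ=10, E[X²]=110; D: μ=5.7, E[X²]=36.024.
E[X] = 0.1·5.1 + 0.4·2.7037 + 0.2·10 + 0.3·5.7 = 5.30148.
E[X²] = 0.1·31.11 + 0.4·17.3237 + 0.2·110 + 0.3·36.024 = 42.8477.
Var(X) = E[X²] − (E[X])² = 42.8477 − 28.1057 = 14.742.

14.742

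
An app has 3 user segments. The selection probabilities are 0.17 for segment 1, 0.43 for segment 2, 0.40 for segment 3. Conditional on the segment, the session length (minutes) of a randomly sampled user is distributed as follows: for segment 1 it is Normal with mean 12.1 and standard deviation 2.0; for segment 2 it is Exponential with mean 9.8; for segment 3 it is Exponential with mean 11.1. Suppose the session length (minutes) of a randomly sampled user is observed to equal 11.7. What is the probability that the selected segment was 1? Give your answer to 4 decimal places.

Likelihoods f(11.7 | ·): 1: 0.195521; 2: 0.0309228; 3: 0.0313984.
Posterior ∝ prior × likelihood. Numerator for 1: 0.17·0.195521 = 0.0332386.
Normalizing constant: 0.17·0.195521 + 0.43·0.0309228 + 0.4·0.0313984 = 0.0590948.
P(1 | observation) = 0.0332386 / 0.0590948 = 0.562463.

0.5625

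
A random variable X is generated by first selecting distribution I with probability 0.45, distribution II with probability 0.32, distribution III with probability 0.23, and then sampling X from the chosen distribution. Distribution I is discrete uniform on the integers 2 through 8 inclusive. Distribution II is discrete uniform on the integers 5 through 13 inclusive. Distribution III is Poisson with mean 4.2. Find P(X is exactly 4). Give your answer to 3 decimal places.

0.109

Conditional on each component, P(X = 4): I: 0.142857; II: 0; III: 0.194424.
By total probability, P(X = 4) = 0.45·0.142857 + 0.32·0 + 0.23·0.194424 = 0.109003.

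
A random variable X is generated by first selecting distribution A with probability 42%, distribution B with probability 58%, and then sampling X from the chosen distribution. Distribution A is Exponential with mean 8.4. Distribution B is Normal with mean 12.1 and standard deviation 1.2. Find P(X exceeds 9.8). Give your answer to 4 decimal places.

Conditional on each component, P(X > 9.8): A: 0.311403; B: 0.97236.
By total probability, P(X > 9.8) = 0.42·0.311403 + 0.58·0.97236 = 0.694758.

0.6948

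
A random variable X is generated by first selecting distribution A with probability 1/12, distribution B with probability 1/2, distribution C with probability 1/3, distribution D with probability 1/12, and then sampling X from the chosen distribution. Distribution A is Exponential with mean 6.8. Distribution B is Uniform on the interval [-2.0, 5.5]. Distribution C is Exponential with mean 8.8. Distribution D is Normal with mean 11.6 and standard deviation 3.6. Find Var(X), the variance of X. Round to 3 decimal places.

46.968

Per component, A: μ=6.8, E[X²]=92.48; B: μ=1.75, E[X²]=7.75; C: μ=8.8, E[X²]=154.88; D: μ=11.6, E[X²]=147.52.
E[X] = 0.0833333·6.8 + 0.5·1.75 + 0.333333·8.8 + 0.0833333·11.6 = 5.34167.
E[X²] = 0.0833333·92.48 + 0.5·7.75 + 0.333333·154.88 + 0.0833333·147.52 = 75.5017.
Var(X) = E[X²] − (E[X])² = 75.5017 − 28.5334 = 46.9683.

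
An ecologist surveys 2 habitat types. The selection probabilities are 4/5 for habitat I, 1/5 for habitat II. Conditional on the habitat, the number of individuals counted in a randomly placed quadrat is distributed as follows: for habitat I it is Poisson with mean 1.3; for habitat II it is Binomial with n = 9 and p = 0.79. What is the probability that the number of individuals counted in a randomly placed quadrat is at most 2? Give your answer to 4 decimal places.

0.6858

Conditional on each habitat, P(X ≤ 2): I: 0.857112; II: 0.000432348.
By total probability, P(X ≤ 2) = 0.8·0.857112 + 0.2·0.000432348 = 0.685776.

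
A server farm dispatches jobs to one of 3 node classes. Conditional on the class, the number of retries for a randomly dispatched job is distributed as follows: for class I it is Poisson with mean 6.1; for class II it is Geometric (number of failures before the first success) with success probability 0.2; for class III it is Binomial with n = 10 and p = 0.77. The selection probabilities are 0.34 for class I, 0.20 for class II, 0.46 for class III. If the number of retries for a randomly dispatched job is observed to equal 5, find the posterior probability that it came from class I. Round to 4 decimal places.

Likelihoods P(X=5 | ·): I: 0.15786; II: 0.065536; III: 0.0439029.
Posterior ∝ prior × likelihood. Numerator for I: 0.34·0.15786 = 0.0536723.
Normalizing constant: 0.34·0.15786 + 0.2·0.065536 + 0.46·0.0439029 = 0.0869749.
P(I | observation) = 0.0536723 / 0.0869749 = 0.617102.

0.6171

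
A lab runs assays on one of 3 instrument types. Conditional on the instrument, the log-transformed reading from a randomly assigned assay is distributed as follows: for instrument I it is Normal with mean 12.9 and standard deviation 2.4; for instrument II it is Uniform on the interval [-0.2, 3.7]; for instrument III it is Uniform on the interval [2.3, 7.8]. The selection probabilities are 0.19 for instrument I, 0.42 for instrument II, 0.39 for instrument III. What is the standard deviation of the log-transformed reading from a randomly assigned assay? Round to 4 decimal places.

4.3452

Per component, I: μ=12.9, E[X²]=172.17; II: μ=1.75, E[X²]=4.33; III: μ=5.05, E[X²]=28.0233.
E[X] = 0.19·12.9 + 0.42·1.75 + 0.39·5.05 = 5.1555.
E[X²] = 0.19·172.17 + 0.42·4.33 + 0.39·28.0233 = 45.46.
Var(X) = E[X²] − (E[X])² = 45.46 − 26.5792 = 18.8808.
SD(X) = √18.8808 = 4.34521.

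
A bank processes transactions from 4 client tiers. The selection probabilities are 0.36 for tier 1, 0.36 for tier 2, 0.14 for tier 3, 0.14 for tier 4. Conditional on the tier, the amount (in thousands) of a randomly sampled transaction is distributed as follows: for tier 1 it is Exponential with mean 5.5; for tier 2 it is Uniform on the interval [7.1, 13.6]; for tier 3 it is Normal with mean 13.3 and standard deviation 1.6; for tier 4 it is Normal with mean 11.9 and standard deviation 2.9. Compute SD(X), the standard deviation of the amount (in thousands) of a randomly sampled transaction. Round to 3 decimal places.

Per component, 1: μ=5.5, E[X²]=60.5; 2: μ=10.35, E[X²]=110.643; 3: μ=13.3, E[X²]=179.45; 4: μ=11.9, E[X²]=150.02.
E[X] = 0.36·5.5 + 0.36·10.35 + 0.14·13.3 + 0.14·11.9 = 9.234.
E[X²] = 0.36·60.5 + 0.36·110.643 + 0.14·179.45 + 0.14·150.02 = 107.737.
Var(X) = E[X²] − (E[X])² = 107.737 − 85.2668 = 22.4706.
SD(X) = √22.4706 = 4.74032.

4.740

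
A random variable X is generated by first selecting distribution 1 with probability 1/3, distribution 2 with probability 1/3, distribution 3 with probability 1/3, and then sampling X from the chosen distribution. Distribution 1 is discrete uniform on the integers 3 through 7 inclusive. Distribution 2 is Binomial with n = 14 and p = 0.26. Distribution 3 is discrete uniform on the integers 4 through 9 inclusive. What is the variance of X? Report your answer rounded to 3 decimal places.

3.901

Per component, 1: μ=5, E[X²]=27; 2: μ=3.64, E[X²]=15.9432; 3: μ=6.5, E[X²]=45.1667.
E[X] = 0.333333·5 + 0.333333·3.64 + 0.333333·6.5 = 5.04667.
E[X²] = 0.333333·27 + 0.333333·15.9432 + 0.333333·45.1667 = 29.37.
Var(X) = E[X²] − (E[X])² = 29.37 − 25.4688 = 3.90111.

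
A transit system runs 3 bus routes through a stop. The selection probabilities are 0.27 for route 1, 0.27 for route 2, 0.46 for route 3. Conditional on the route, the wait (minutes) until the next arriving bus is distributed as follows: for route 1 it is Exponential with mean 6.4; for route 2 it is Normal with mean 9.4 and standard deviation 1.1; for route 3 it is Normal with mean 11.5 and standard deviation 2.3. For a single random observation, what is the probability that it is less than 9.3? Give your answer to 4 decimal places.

0.4100

Conditional on each route, P(X < 9.3): 1: 0.766162; 2: 0.463782; 3: 0.169404.
By total probability, P(X < 9.3) = 0.27·0.766162 + 0.27·0.463782 + 0.46·0.169404 = 0.410011.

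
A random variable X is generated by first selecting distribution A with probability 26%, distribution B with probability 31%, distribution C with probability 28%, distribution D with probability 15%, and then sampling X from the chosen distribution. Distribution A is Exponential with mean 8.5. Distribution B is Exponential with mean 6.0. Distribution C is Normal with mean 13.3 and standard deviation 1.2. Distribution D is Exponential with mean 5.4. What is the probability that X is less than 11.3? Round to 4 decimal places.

0.5989

Conditional on each component, P(X < 11.3): A: 0.735367; B: 0.847918; C: 0.0477904; D: 0.876633.
By total probability, P(X < 11.3) = 0.26·0.735367 + 0.31·0.847918 + 0.28·0.0477904 + 0.15·0.876633 = 0.598926.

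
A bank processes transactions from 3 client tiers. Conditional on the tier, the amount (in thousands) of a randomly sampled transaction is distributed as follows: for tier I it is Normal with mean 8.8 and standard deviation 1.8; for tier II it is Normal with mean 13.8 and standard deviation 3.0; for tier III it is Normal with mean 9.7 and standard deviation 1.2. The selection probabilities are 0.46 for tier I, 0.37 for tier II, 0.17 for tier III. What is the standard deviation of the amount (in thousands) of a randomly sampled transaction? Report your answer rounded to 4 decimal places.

Per component, I: μ=8.8, E[X²]=80.68; II: μ=13.8, E[X²]=199.44; III: μ=9.7, E[X²]=95.53.
E[X] = 0.46·8.8 + 0.37·13.8 + 0.17·9.7 = 10.803.
E[X²] = 0.46·80.68 + 0.37·199.44 + 0.17·95.53 = 127.146.
Var(X) = E[X²] − (E[X])² = 127.146 − 116.705 = 10.4409.
SD(X) = √10.4409 = 3.23124.

3.2312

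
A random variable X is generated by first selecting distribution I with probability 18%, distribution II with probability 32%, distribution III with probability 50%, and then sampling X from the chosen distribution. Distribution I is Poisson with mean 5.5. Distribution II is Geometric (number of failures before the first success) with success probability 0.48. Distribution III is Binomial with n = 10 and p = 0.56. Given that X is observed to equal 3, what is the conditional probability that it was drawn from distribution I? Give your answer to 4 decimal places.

0.2697

Likelihoods P(X=3 | ·): I: 0.113323; II: 0.0674918; III: 0.0672844.
Posterior ∝ prior × likelihood. Numerator for I: 0.18·0.113323 = 0.0203981.
Normalizing constant: 0.18·0.113323 + 0.32·0.0674918 + 0.5·0.0672844 = 0.0756377.
P(I | observation) = 0.0203981 / 0.0756377 = 0.269682.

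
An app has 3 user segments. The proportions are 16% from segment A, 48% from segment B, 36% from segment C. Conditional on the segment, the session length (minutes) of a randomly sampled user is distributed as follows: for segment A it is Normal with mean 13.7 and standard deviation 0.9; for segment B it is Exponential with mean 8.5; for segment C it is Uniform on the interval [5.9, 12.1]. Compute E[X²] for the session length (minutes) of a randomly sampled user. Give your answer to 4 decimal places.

129.8332

For each component E[X²] = Var + (mean)², giving A: 188.5; B: 144.5; C: 84.2033.
Overall E[X²] = 0.16·188.5 + 0.48·144.5 + 0.36·84.2033 = 129.833.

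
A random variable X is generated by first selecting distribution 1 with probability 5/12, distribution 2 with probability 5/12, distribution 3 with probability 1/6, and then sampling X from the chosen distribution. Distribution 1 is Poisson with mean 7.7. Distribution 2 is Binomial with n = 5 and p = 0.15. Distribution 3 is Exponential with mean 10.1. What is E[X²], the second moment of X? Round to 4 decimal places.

For each component E[X²] = Var + (mean)², giving 1: 66.99; 2: 1.2; 3: 204.02.
Overall E[X²] = 0.416667·66.99 + 0.416667·1.2 + 0.166667·204.02 = 62.4158.

62.4158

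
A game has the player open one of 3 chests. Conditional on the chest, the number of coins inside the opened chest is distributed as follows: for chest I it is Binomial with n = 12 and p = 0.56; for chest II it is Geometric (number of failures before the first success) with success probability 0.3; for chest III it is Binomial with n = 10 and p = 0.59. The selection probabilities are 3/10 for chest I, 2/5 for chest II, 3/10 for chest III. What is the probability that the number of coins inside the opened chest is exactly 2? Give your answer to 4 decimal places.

Conditional on each chest, P(X = 2): I: 0.0056292; II: 0.147; III: 0.012508.
By total probability, P(X = 2) = 0.3·0.0056292 + 0.4·0.147 + 0.3·0.012508 = 0.0642412.

0.0642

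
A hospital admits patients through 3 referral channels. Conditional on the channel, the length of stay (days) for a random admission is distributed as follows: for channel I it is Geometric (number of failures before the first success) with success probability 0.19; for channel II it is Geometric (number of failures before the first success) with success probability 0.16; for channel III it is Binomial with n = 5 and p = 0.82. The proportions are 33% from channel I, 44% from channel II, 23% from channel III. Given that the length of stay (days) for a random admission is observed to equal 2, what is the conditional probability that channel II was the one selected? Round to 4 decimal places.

0.4976

Likelihoods P(X=2 | ·): I: 0.124659; II: 0.112896; III: 0.0392144.
Posterior ∝ prior × likelihood. Numerator for II: 0.44·0.112896 = 0.0496742.
Normalizing constant: 0.33·0.124659 + 0.44·0.112896 + 0.23·0.0392144 = 0.099831.
P(II | observation) = 0.0496742 / 0.099831 = 0.497583.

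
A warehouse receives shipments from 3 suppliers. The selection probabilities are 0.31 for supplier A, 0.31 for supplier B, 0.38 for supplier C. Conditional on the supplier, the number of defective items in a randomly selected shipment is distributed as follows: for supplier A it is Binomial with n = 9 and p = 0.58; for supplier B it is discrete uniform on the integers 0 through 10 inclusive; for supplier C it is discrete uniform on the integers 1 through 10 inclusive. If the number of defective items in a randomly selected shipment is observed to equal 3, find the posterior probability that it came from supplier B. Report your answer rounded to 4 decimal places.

0.2996

Likelihoods P(X=3 | ·): A: 0.089962; B: 0.0909091; C: 0.1.
Posterior ∝ prior × likelihood. Numerator for B: 0.31·0.0909091 = 0.0281818.
Normalizing constant: 0.31·0.089962 + 0.31·0.0909091 + 0.38·0.1 = 0.09407.
P(B | observation) = 0.0281818 / 0.09407 = 0.299583.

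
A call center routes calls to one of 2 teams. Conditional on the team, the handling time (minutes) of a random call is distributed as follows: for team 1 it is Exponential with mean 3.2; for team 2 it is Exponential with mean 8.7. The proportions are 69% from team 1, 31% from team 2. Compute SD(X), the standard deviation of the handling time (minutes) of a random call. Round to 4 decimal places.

6.0828

Per component, 1: μ=3.2, E[X²]=20.48; 2: μ=8.7, E[X²]=151.38.
E[X] = 0.69·3.2 + 0.31·8.7 = 4.905.
E[X²] = 0.69·20.48 + 0.31·151.38 = 61.059.
Var(X) = E[X²] − (E[X])² = 61.059 − 24.059 = 37.
SD(X) = √37 = 6.08276.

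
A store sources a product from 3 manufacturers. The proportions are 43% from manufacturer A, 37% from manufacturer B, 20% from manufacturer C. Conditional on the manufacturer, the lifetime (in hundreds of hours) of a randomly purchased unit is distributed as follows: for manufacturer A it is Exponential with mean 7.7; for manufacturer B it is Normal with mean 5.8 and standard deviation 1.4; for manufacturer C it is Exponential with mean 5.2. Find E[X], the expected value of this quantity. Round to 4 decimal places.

6.4970

Component means — A: 7.7; B: 5.8; C: 5.2.
E[X] = 0.43·7.7 + 0.37·5.8 + 0.2·5.2 = 6.497.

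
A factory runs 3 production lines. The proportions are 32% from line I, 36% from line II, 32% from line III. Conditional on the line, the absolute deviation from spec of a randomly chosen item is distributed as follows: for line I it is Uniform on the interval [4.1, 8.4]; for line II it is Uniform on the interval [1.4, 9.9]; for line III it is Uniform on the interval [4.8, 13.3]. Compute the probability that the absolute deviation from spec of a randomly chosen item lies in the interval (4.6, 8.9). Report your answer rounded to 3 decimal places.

Conditional on each line, P(4.6 < X < 8.9): I: 0.883721; II: 0.505882; III: 0.482353.
By total probability, P(4.6 < X < 8.9) = 0.32·0.883721 + 0.36·0.505882 + 0.32·0.482353 = 0.619261.

0.619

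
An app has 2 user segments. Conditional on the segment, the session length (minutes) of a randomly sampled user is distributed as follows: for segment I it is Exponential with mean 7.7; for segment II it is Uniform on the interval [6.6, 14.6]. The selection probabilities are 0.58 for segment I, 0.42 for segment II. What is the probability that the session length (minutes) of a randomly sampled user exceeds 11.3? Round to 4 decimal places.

Conditional on each segment, P(X > 11.3): I: 0.230494; II: 0.4125.
By total probability, P(X > 11.3) = 0.58·0.230494 + 0.42·0.4125 = 0.306936.

0.3069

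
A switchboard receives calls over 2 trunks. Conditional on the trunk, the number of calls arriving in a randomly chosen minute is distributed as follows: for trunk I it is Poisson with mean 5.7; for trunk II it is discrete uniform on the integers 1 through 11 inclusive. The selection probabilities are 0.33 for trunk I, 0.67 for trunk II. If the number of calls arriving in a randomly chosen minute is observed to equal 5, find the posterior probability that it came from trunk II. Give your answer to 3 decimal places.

0.524

Likelihoods P(X=5 | ·): I: 0.16777; II: 0.0909091.
Posterior ∝ prior × likelihood. Numerator for II: 0.67·0.0909091 = 0.0609091.
Normalizing constant: 0.33·0.16777 + 0.67·0.0909091 = 0.116273.
P(II | observation) = 0.0609091 / 0.116273 = 0.523845.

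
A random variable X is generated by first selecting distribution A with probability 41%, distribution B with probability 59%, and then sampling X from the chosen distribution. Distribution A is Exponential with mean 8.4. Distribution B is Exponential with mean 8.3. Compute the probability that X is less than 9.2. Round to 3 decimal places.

Conditional on each component, P(X < 9.2): A: 0.66554; B: 0.669924.
By total probability, P(X < 9.2) = 0.41·0.66554 + 0.59·0.669924 = 0.668127.

0.668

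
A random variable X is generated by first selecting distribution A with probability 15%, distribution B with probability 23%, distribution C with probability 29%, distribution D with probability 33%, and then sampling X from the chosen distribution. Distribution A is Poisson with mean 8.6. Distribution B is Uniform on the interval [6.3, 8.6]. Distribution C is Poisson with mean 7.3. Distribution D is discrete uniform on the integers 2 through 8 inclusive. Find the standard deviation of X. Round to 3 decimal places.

2.560

Per component, A: μ=8.6, E[X²]=82.56; B: μ=7.45, E[X²]=55.9433; C: μ=7.3, E[X²]=60.59; D: μ=5, E[X²]=29.
E[X] = 0.15·8.6 + 0.23·7.45 + 0.29·7.3 + 0.33·5 = 6.7705.
E[X²] = 0.15·82.56 + 0.23·55.9433 + 0.29·60.59 + 0.33·29 = 52.3921.
Var(X) = E[X²] − (E[X])² = 52.3921 − 45.8397 = 6.5524.
SD(X) = √6.5524 = 2.55976.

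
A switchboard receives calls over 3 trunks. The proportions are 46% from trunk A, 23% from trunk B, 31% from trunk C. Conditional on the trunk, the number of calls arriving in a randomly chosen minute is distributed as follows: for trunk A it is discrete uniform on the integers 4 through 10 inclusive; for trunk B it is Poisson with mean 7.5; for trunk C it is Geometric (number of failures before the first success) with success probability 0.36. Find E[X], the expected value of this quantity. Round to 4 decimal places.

Component means — A: 7; B: 7.5; C: 1.77778.
E[X] = 0.46·7 + 0.23·7.5 + 0.31·1.77778 = 5.49611.

5.4961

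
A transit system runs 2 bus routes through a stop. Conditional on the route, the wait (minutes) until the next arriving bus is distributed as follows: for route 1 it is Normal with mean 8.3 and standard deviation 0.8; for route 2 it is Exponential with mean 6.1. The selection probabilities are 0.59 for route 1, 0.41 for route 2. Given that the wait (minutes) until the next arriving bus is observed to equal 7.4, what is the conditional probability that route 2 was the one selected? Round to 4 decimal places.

0.1134

Likelihoods f(7.4 | ·): 1: 0.264846; 2: 0.0487328.
Posterior ∝ prior × likelihood. Numerator for 2: 0.41·0.0487328 = 0.0199804.
Normalizing constant: 0.59·0.264846 + 0.41·0.0487328 = 0.176239.
P(2 | observation) = 0.0199804 / 0.176239 = 0.113371.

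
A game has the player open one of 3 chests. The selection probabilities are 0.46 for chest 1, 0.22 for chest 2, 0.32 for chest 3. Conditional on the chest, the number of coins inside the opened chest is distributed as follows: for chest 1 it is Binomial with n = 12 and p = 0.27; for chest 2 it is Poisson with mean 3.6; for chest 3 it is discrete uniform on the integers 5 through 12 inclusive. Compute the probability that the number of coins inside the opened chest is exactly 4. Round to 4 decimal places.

Conditional on each chest, P(X = 4): 1: 0.21215; 2: 0.191222; 3: 0.
By total probability, P(X = 4) = 0.46·0.21215 + 0.22·0.191222 + 0.32·0 = 0.139658.

0.1397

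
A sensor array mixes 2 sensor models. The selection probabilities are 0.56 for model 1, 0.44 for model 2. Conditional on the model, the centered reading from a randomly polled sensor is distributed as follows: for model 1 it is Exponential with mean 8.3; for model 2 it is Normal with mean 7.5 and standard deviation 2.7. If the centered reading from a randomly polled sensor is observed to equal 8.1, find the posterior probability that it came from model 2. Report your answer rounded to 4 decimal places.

0.7138

Likelihoods f(8.1 | ·): 1: 0.0454038; 2: 0.144153.
Posterior ∝ prior × likelihood. Numerator for 2: 0.44·0.144153 = 0.0634272.
Normalizing constant: 0.56·0.0454038 + 0.44·0.144153 = 0.0888534.
P(2 | observation) = 0.0634272 / 0.0888534 = 0.713842.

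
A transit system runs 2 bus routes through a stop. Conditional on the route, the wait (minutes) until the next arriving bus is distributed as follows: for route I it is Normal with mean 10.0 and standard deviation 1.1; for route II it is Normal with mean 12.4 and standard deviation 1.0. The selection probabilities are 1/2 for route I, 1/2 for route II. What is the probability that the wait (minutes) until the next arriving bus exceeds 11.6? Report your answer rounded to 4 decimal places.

Conditional on each route, P(X > 11.6): I: 0.0728976; II: 0.788145.
By total probability, P(X > 11.6) = 0.5·0.0728976 + 0.5·0.788145 = 0.430521.

0.4305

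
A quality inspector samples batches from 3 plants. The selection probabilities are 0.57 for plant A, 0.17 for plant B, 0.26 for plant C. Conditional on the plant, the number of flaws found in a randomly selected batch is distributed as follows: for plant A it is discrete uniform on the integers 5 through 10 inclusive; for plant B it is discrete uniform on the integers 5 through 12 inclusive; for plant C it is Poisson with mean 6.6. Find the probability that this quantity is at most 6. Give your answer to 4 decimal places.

Conditional on each plant, P(X ≤ 6): A: 0.333333; B: 0.25; C: 0.510839.
By total probability, P(X ≤ 6) = 0.57·0.333333 + 0.17·0.25 + 0.26·0.510839 = 0.365318.

0.3653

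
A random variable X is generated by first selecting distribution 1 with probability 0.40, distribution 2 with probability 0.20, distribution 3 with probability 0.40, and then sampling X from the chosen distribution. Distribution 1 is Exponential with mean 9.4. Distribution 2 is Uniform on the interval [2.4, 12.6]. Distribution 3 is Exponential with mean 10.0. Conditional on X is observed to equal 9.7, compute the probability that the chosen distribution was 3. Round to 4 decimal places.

0.3037

Likelihoods f(9.7 | ·): 1: 0.0379068; 2: 0.0980392; 3: 0.0379083.
Posterior ∝ prior × likelihood. Numerator for 3: 0.4·0.0379083 = 0.0151633.
Normalizing constant: 0.4·0.0379068 + 0.2·0.0980392 + 0.4·0.0379083 = 0.0499339.
P(3 | observation) = 0.0151633 / 0.0499339 = 0.303668.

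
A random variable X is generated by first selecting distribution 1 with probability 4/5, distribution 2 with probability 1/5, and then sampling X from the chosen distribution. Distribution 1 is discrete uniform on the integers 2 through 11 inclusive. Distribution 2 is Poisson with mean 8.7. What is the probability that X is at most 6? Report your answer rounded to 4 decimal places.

0.4471

Conditional on each component, P(X ≤ 6): 1: 0.5; 2: 0.235488.
By total probability, P(X ≤ 6) = 0.8·0.5 + 0.2·0.235488 = 0.447098.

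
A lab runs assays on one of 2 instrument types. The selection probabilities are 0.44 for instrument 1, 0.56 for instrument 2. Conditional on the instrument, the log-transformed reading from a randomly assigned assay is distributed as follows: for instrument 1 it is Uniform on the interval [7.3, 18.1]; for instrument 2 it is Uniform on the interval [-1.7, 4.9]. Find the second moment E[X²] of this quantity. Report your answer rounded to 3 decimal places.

For each component E[X²] = Var + (mean)², giving 1: 171.01; 2: 6.19.
Overall E[X²] = 0.44·171.01 + 0.56·6.19 = 78.7108.

78.711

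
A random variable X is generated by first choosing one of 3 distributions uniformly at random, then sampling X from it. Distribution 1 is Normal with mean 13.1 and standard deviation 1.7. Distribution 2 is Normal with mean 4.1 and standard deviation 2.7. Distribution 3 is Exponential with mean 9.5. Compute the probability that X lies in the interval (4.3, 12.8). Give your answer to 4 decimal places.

0.4253

Conditional on each component, P(4.3 < X < 12.8): 1: 0.429962; 2: 0.46984; 3: 0.376029.
By total probability, P(4.3 < X < 12.8) = 0.333333·0.429962 + 0.333333·0.46984 + 0.333333·0.376029 = 0.425277.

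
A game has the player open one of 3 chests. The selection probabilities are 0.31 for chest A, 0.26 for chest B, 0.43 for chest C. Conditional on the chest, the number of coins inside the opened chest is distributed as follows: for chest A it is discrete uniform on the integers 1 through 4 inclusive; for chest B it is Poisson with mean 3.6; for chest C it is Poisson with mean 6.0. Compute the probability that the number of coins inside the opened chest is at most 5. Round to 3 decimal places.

Conditional on each chest, P(X ≤ 5): A: 1; B: 0.844119; C: 0.44568.
By total probability, P(X ≤ 5) = 0.31·1 + 0.26·0.844119 + 0.43·0.44568 = 0.721113.

0.721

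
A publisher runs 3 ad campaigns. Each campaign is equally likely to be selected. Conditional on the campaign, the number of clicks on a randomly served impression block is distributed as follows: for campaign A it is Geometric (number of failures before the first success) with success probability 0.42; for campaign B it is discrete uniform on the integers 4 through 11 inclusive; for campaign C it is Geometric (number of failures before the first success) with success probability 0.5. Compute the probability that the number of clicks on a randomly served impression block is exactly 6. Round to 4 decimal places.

0.0496

Conditional on each campaign, P(X = 6): A: 0.0159889; B: 0.125; C: 0.0078125.
By total probability, P(X = 6) = 0.333333·0.0159889 + 0.333333·0.125 + 0.333333·0.0078125 = 0.0496005.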